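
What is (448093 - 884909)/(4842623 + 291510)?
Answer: -436816/5134133 ≈ -0.085081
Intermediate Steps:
(448093 - 884909)/(4842623 + 291510) = -436816/5134133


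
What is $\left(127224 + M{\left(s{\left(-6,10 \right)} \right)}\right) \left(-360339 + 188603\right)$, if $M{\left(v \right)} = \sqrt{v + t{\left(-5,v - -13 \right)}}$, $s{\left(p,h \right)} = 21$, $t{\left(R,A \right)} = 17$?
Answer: $-21848940864 - 171736 \sqrt{38} \approx -2.185 \cdot 10^{10}$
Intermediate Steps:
$M{\left(v \right)} = \sqrt{17 + v}$ ($M{\left(v \right)} = \sqrt{v + 17} = \sqrt{17 + v}$)
$\left(127224 + M{\left(s{\left(-6,10 \right)} \right)}\right) \left(-360339 + 188603\right) = \left(127224 + \sqrt{17 + 21}\right) \left(-360339 + 188603\right) = \left(127224 + \sqrt{38}\right) \left(-171736\right) = -21848940864 - 171736 \sqrt{38}$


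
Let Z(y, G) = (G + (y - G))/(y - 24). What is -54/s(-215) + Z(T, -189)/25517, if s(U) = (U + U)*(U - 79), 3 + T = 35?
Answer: -145373/537643190 ≈ -0.00027039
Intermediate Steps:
T = 32 (T = -3 + 35 = 32)
s(U) = 2*U*(-79 + U) (s(U) = (2*U)*(-79 + U) = 2*U*(-79 + U))
Z(y, G) = y/(-24 + y)
-54/s(-215) + Z(T, -189)/25517 = -54*(-1/(430*(-79 - 215))) + (32/(-24 + 32))/25517 = -54/(2*(-215)*(-294)) + (32/8)*(1/25517) = -54/126420 + (32*(⅛))*(1/25517) = -54*1/126420 + 4*(1/25517) = -9/21070 + 4/25517 = -145373/537643190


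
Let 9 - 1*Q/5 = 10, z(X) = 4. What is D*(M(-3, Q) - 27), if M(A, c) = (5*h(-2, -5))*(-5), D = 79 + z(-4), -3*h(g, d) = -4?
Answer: -15023/3 ≈ -5007.7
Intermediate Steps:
Q = -5 (Q = 45 - 5*10 = 45 - 50 = -5)
h(g, d) = 4/3 (h(g, d) = -⅓*(-4) = 4/3)
D = 83 (D = 79 + 4 = 83)
M(A, c) = -100/3 (M(A, c) = (5*(4/3))*(-5) = (20/3)*(-5) = -100/3)
D*(M(-3, Q) - 27) = 83*(-100/3 - 27) = 83*(-181/3) = -15023/3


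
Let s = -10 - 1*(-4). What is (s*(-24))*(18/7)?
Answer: 2592/7 ≈ 370.29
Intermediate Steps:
s = -6 (s = -10 + 4 = -6)
(s*(-24))*(18/7) = (-6*(-24))*(18/7) = 144*(18*(⅐)) = 144*(18/7) = 2592/7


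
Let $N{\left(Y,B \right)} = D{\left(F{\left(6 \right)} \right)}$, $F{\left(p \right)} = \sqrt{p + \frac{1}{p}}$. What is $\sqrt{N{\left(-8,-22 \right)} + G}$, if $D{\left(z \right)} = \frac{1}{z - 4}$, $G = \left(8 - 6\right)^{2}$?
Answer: $\frac{\sqrt{90 - 4 \sqrt{222}}}{\sqrt{24 - \sqrt{222}}} \approx 1.8278$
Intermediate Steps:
$G = 4$ ($G = 2^{2} = 4$)
$D{\left(z \right)} = \frac{1}{-4 + z}$
$N{\left(Y,B \right)} = \frac{1}{-4 + \frac{\sqrt{222}}{6}}$ ($N{\left(Y,B \right)} = \frac{1}{-4 + \sqrt{6 + \frac{1}{6}}} = \frac{1}{-4 + \sqrt{\frac{37}{6}}} = \frac{1}{-4 + \frac{\sqrt{222}}{6}}$)
$\sqrt{N{\left(-8,-22 \right)} + G} = \sqrt{\left(- \frac{24}{59} - \frac{\sqrt{222}}{59}\right) + 4} = \sqrt{\frac{212}{59} - \frac{\sqrt{222}}{59}}$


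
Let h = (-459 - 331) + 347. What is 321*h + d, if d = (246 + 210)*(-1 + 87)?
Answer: -102987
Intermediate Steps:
h = -443 (h = -790 + 347 = -443)
d = 39216 (d = 456*86 = 39216)
321*h + d = 321*(-443) + 39216 = -142203 + 39216 = -102987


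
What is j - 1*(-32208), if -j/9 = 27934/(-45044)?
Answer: 725514279/22522 ≈ 32214.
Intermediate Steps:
j = 125703/22522 (j = -251406/(-45044) = -251406*(-1)/45044 = -9*(-13967/22522) = 125703/22522 ≈ 5.5813)
j - 1*(-32208) = 125703/22522 - 1*(-32208) = 125703/22522 + 32208 = 725514279/22522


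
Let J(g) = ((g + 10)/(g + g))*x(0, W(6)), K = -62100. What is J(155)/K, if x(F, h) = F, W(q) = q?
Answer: 0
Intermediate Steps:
J(g) = 0 (J(g) = ((g + 10)/(g + g))*0 = ((10 + g)/((2*g)))*0 = ((10 + g)*(1/(2*g)))*0 = ((10 + g)/(2*g))*0 = 0)
J(155)/K = 0/(-62100) = 0*(-1/62100) = 0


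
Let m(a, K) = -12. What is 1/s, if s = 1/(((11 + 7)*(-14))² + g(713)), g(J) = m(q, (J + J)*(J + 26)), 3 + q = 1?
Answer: 63492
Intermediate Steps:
q = -2 (q = -3 + 1 = -2)
g(J) = -12
s = 1/63492 (s = 1/(((11 + 7)*(-14))² - 12) = 1/((18*(-14))² - 12) = 1/((-252)² - 12) = 1/(63504 - 12) = 1/63492 ≈ 1.5750e-5)
1/s = 1/(1/63492) = 63492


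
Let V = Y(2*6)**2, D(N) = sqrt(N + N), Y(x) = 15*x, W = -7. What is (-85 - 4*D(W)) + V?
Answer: 32315 - 4*I*sqrt(14) ≈ 32315.0 - 14.967*I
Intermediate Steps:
D(N) = sqrt(2)*sqrt(N) (D(N) = sqrt(2*N) = sqrt(2)*sqrt(N))
V = 32400 (V = (15*(2*6))**2 = (15*12)**2 = 180**2 = 32400)
(-85 - 4*D(W)) + V = (-85 - 4*sqrt(2)*sqrt(-7)) + 32400 = (-85 - 4*sqrt(2)*I*sqrt(7)) + 32400 = (-85 - 4*I*sqrt(14)) + 32400 = 32315 - 4*I*sqrt(14)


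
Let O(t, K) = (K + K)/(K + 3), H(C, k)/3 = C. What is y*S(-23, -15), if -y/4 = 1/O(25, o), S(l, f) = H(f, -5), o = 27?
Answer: 100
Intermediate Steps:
H(C, k) = 3*C
S(l, f) = 3*f
O(t, K) = 2*K/(3 + K) (O(t, K) = (2*K)/(3 + K) = 2*K/(3 + K))
y = -20/9 (y = -4/(2*27/(3 + 27)) = -4/(2*27/30) = -4/(2*27*(1/30)) = -4/9/5 = -4*5/9 = -20/9 ≈ -2.2222)
y*S(-23, -15) = -20*(-15)/3 = -20/9*(-45) = 100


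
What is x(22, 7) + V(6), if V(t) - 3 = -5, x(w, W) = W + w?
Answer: 27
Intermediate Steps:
V(t) = -2 (V(t) = 3 - 5 = -2)
x(22, 7) + V(6) = (7 + 22) - 2 = 29 - 2 = 27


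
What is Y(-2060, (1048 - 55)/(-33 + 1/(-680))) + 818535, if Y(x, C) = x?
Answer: 816475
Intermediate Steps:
Y(-2060, (1048 - 55)/(-33 + 1/(-680))) + 818535 = -2060 + 818535 = 816475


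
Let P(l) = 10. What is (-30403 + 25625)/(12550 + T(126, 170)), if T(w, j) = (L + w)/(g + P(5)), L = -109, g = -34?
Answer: -114672/301183 ≈ -0.38074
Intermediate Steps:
T(w, j) = 109/24 - w/24 (T(w, j) = (-109 + w)/(-34 + 10) = (-109 + w)/(-24) = (-109 + w)*(-1/24) = 109/24 - w/24)
(-30403 + 25625)/(12550 + T(126, 170)) = (-30403 + 25625)/(12550 + (109/24 - 1/24*126)) = -4778/(12550 + (109/24 - 21/4)) = -4778/(12550 - 17/24) = -4778/301183/24 = -4778*24/301183 = -114672/301183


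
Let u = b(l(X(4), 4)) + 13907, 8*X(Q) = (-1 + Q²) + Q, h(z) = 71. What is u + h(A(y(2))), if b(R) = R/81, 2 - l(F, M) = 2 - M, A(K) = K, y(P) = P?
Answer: 1132222/81 ≈ 13978.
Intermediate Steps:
X(Q) = -⅛ + Q/8 + Q²/8 (X(Q) = ((-1 + Q²) + Q)/8 = (-1 + Q + Q²)/8 = -⅛ + Q/8 + Q²/8)
l(F, M) = M (l(F, M) = 2 - (2 - M) = 2 + (-2 + M) = M)
b(R) = R/81 (b(R) = R*(1/81) = R/81)
u = 1126471/81 (u = (1/81)*4 + 13907 = 4/81 + 13907 = 1126471/81 ≈ 13907.)
u + h(A(y(2))) = 1126471/81 + 71 = 1132222/81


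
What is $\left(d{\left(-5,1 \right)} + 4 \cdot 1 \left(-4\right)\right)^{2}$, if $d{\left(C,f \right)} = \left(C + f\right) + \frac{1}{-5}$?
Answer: $\frac{10201}{25} \approx 408.04$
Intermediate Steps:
$d{\left(C,f \right)} = - \frac{1}{5} + C + f$ ($d{\left(C,f \right)} = \left(C + f\right) - \frac{1}{5} = - \frac{1}{5} + C + f$)
$\left(d{\left(-5,1 \right)} + 4 \cdot 1 \left(-4\right)\right)^{2} = \left(\left(- \frac{1}{5} - 5 + 1\right) + 4 \cdot 1 \left(-4\right)\right)^{2} = \left(- \frac{21}{5} + 4 \left(-4\right)\right)^{2} = \left(- \frac{21}{5} - 16\right)^{2} = \left(- \frac{101}{5}\right)^{2} = \frac{10201}{25}$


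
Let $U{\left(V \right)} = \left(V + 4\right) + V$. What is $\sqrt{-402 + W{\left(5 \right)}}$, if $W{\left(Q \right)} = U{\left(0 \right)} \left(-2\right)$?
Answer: $i \sqrt{410} \approx 20.248 i$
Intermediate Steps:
$U{\left(V \right)} = 4 + 2 V$ ($U{\left(V \right)} = \left(4 + V\right) + V = 4 + 2 V$)
$W{\left(Q \right)} = -8$ ($W{\left(Q \right)} = \left(4 + 2 \cdot 0\right) \left(-2\right) = \left(4 + 0\right) \left(-2\right) = 4 \left(-2\right) = -8$)
$\sqrt{-402 + W{\left(5 \right)}} = \sqrt{-402 - 8} = \sqrt{-410} = i \sqrt{410}$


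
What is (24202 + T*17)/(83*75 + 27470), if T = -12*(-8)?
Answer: 25834/33695 ≈ 0.76670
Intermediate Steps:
T = 96
(24202 + T*17)/(83*75 + 27470) = (24202 + 96*17)/(83*75 + 27470) = (24202 + 1632)/(6225 + 27470) = 25834/33695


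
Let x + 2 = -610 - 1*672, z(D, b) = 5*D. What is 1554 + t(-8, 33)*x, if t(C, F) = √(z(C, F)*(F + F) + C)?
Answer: 1554 - 2568*I*√662 ≈ 1554.0 - 66073.0*I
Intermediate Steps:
t(C, F) = √(C + 10*C*F) (t(C, F) = √((5*C)*(F + F) + C) = √((5*C)*(2*F) + C) = √(10*C*F + C) = √(C + 10*C*F))
x = -1284 (x = -2 + (-610 - 1*672) = -2 + (-610 - 672) = -2 - 1282 = -1284)
1554 + t(-8, 33)*x = 1554 + √(-8*(1 + 10*33))*(-1284) = 1554 + √(-8*(1 + 330))*(-1284) = 1554 + √(-8*331)*(-1284) = 1554 + √(-2648)*(-1284) = 1554 + (2*I*√662)*(-1284) = 1554 - 2568*I*√662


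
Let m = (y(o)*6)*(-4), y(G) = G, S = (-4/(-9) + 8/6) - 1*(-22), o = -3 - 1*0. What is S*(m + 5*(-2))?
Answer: 13268/9 ≈ 1474.2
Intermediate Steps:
o = -3 (o = -3 + 0 = -3)
S = 214/9 (S = (-4*(-⅑) + 8*(⅙)) + 22 = (4/9 + 4/3) + 22 = 16/9 + 22 = 214/9 ≈ 23.778)
m = 72 (m = -3*6*(-4) = -18*(-4) = 72)
S*(m + 5*(-2)) = 214*(72 + 5*(-2))/9 = 214*(72 - 10)/9 = (214/9)*62 = 13268/9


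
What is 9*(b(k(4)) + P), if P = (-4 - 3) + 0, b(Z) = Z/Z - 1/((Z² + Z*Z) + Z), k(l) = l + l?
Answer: -7353/136 ≈ -54.066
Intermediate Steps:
k(l) = 2*l
b(Z) = 1 - 1/(Z + 2*Z²) (b(Z) = 1 - 1/((Z² + Z²) + Z) = 1 - 1/(2*Z² + Z) = 1 - 1/(Z + 2*Z²))
P = -7 (P = -7 + 0 = -7)
9*(b(k(4)) + P) = 9*((-1 + 2*4 + 2*(2*4)²)/(((2*4))*(1 + 2*(2*4))) - 7) = 9*((-1 + 8 + 2*8²)/(8*(1 + 2*8)) - 7) = 9*((-1 + 8 + 2*64)/(8*(1 + 16)) - 7) = 9*((⅛)*(-1 + 8 + 128)/17 - 7) = 9*((⅛)*(1/17)*135 - 7) = 9*(135/136 - 7) = 9*(-817/136) = -7353/136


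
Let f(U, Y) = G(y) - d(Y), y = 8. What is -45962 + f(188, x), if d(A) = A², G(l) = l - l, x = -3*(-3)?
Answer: -46043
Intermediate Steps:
x = 9
G(l) = 0
f(U, Y) = -Y² (f(U, Y) = 0 - Y² = -Y²)
-45962 + f(188, x) = -45962 - 1*9² = -45962 - 1*81 = -45962 - 81 = -46043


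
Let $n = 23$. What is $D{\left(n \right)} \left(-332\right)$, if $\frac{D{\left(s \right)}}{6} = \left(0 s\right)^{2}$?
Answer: $0$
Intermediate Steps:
$D{\left(s \right)} = 0$ ($D{\left(s \right)} = 6 \left(0 s\right)^{2} = 6 \cdot 0^{2} = 6 \cdot 0 = 0$)
$D{\left(n \right)} \left(-332\right) = 0 \left(-332\right) = 0$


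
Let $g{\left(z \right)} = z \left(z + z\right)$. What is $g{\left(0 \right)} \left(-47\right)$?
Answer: $0$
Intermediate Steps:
$g{\left(z \right)} = 2 z^{2}$ ($g{\left(z \right)} = z 2 z = 2 z^{2}$)
$g{\left(0 \right)} \left(-47\right) = 2 \cdot 0^{2} \left(-47\right) = 2 \cdot 0 \left(-47\right) = 0 \left(-47\right) = 0$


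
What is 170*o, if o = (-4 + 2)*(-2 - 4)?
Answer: 2040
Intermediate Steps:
o = 12 (o = -2*(-6) = 12)
170*o = 170*12 = 2040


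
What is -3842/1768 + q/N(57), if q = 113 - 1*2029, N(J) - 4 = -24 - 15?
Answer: 95677/1820 ≈ 52.570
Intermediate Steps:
N(J) = -35 (N(J) = 4 + (-24 - 15) = 4 - 39 = -35)
q = -1916 (q = 113 - 2029 = -1916)
-3842/1768 + q/N(57) = -3842/1768 - 1916/(-35) = -3842*1/1768 - 1916*(-1/35) = -113/52 + 1916/35 = 95677/1820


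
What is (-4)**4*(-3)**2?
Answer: 2304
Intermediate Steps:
(-4)**4*(-3)**2 = 256*9 = 2304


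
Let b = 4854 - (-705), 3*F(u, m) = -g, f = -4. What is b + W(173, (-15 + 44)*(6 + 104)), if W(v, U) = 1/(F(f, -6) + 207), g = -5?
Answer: 3479937/626 ≈ 5559.0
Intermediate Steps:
F(u, m) = 5/3 (F(u, m) = (-1*(-5))/3 = (⅓)*5 = 5/3)
W(v, U) = 3/626 (W(v, U) = 1/(5/3 + 207) = 1/(626/3) = 3/626)
b = 5559 (b = 4854 - 1*(-705) = 4854 + 705 = 5559)
b + W(173, (-15 + 44)*(6 + 104)) = 5559 + 3/626 = 3479937/626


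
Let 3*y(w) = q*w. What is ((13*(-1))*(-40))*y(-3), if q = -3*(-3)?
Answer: -4680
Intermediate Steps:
q = 9
y(w) = 3*w (y(w) = (9*w)/3 = 3*w)
((13*(-1))*(-40))*y(-3) = ((13*(-1))*(-40))*(3*(-3)) = -13*(-40)*(-9) = 520*(-9) = -4680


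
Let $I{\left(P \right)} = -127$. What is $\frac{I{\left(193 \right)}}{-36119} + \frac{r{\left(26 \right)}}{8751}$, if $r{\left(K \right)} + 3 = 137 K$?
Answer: $\frac{129658898}{316077369} \approx 0.41021$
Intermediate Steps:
$r{\left(K \right)} = -3 + 137 K$
$\frac{I{\left(193 \right)}}{-36119} + \frac{r{\left(26 \right)}}{8751} = - \frac{127}{-36119} + \frac{-3 + 137 \cdot 26}{8751} = \left(-127\right) \left(- \frac{1}{36119}\right) + \left(-3 + 3562\right) \frac{1}{8751} = \frac{127}{36119} + 3559 \cdot \frac{1}{8751} = \frac{127}{36119} + \frac{3559}{8751} = \frac{129658898}{316077369}$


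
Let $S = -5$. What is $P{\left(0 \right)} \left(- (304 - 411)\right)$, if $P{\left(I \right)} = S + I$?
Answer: $-535$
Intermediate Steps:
$P{\left(I \right)} = -5 + I$
$P{\left(0 \right)} \left(- (304 - 411)\right) = \left(-5 + 0\right) \left(- (304 - 411)\right) = - 5 \left(\left(-1\right) \left(-107\right)\right) = \left(-5\right) 107 = -535$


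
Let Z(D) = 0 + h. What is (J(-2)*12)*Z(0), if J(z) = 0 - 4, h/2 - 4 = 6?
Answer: -960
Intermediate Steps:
h = 20 (h = 8 + 2*6 = 8 + 12 = 20)
Z(D) = 20 (Z(D) = 0 + 20 = 20)
J(z) = -4
(J(-2)*12)*Z(0) = -4*12*20 = -48*20 = -960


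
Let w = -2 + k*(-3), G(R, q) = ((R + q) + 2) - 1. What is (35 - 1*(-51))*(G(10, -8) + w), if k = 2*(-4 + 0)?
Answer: 2150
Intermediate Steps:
k = -8 (k = 2*(-4) = -8)
G(R, q) = 1 + R + q (G(R, q) = (2 + R + q) - 1 = 1 + R + q)
w = 22 (w = -2 - 8*(-3) = -2 + 24 = 22)
(35 - 1*(-51))*(G(10, -8) + w) = (35 - 1*(-51))*((1 + 10 - 8) + 22) = (35 + 51)*(3 + 22) = 86*25 = 2150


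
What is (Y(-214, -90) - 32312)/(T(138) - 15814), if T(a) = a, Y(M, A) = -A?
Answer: 16111/7838 ≈ 2.0555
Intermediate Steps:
(Y(-214, -90) - 32312)/(T(138) - 15814) = (-1*(-90) - 32312)/(138 - 15814) = (90 - 32312)/(-15676) = -32222*(-1/15676) = 16111/7838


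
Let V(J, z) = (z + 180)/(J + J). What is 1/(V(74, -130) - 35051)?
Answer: -74/2593749 ≈ -2.8530e-5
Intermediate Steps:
V(J, z) = (180 + z)/(2*J) (V(J, z) = (180 + z)/((2*J)) = (180 + z)*(1/(2*J)) = (180 + z)/(2*J))
1/(V(74, -130) - 35051) = 1/((½)*(180 - 130)/74 - 35051) = 1/((½)*(1/74)*50 - 35051) = 1/(25/74 - 35051) = 1/(-2593749/74) = -74/2593749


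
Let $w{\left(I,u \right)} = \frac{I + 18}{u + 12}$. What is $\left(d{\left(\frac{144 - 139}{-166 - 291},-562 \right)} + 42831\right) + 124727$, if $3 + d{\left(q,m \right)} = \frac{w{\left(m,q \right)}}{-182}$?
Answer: $\frac{83541204199}{498589} \approx 1.6756 \cdot 10^{5}$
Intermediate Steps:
$w{\left(I,u \right)} = \frac{18 + I}{12 + u}$
$d{\left(q,m \right)} = -3 - \frac{18 + m}{182 \left(12 + q\right)}$ ($d{\left(q,m \right)} = -3 + \frac{\frac{1}{12 + q} \left(18 + m\right)}{-182} = -3 + \frac{18 + m}{12 + q} \left(- \frac{1}{182}\right) = -3 - \frac{18 + m}{182 \left(12 + q\right)}$)
$\left(d{\left(\frac{144 - 139}{-166 - 291},-562 \right)} + 42831\right) + 124727 = \left(\frac{-6570 - -562 - 546 \frac{144 - 139}{-166 - 291}}{182 \left(12 + \frac{144 - 139}{-166 - 291}\right)} + 42831\right) + 124727 = \left(\frac{-6570 + 562 - 546 \frac{5}{-457}}{182 \left(12 + \frac{5}{-457}\right)} + 42831\right) + 124727 = \left(\frac{-6570 + 562 - 546 \cdot 5 \left(- \frac{1}{457}\right)}{182 \left(12 + 5 \left(- \frac{1}{457}\right)\right)} + 42831\right) + 124727 = \left(\frac{-6570 + 562 - - \frac{2730}{457}}{182 \left(12 - \frac{5}{457}\right)} + 42831\right) + 124727 = \left(\frac{-6570 + 562 + \frac{2730}{457}}{182 \cdot \frac{5479}{457}} + 42831\right) + 124727 = \left(\frac{1}{182} \cdot \frac{457}{5479} \left(- \frac{2742926}{457}\right) + 42831\right) + 124727 = \left(- \frac{1371463}{498589} + 42831\right) + 124727 = \frac{21353693996}{498589} + 124727 = \frac{83541204199}{498589}$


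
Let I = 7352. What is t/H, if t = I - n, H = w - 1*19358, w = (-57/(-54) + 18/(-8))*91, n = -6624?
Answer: -503136/700801 ≈ -0.71794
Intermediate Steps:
w = -3913/36 (w = (-57*(-1/54) + 18*(-⅛))*91 = (19/18 - 9/4)*91 = -43/36*91 = -3913/36 ≈ -108.69)
H = -700801/36 (H = -3913/36 - 1*19358 = -3913/36 - 19358 = -700801/36 ≈ -19467.)
t = 13976 (t = 7352 - 1*(-6624) = 7352 + 6624 = 13976)
t/H = 13976/(-700801/36) = 13976*(-36/700801) = -503136/700801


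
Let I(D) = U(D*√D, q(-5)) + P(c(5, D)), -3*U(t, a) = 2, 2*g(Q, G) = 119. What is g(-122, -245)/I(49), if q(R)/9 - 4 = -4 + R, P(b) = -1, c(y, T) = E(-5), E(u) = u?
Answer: -357/10 ≈ -35.700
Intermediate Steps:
c(y, T) = -5
g(Q, G) = 119/2 (g(Q, G) = (½)*119 = 119/2)
q(R) = 9*R (q(R) = 36 + 9*(-4 + R) = 36 + (-36 + 9*R) = 9*R)
U(t, a) = -⅔ (U(t, a) = -⅓*2 = -⅔)
I(D) = -5/3 (I(D) = -⅔ - 1 = -5/3)
g(-122, -245)/I(49) = 119/(2*(-5/3)) = (119/2)*(-⅗) = -357/10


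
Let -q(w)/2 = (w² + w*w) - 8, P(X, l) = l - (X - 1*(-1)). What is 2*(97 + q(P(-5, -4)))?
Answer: 226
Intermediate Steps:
P(X, l) = -1 + l - X (P(X, l) = l - (X + 1) = l - (1 + X) = l + (-1 - X) = -1 + l - X)
q(w) = 16 - 4*w² (q(w) = -2*((w² + w*w) - 8) = -2*((w² + w²) - 8) = -2*(2*w² - 8) = -2*(-8 + 2*w²) = 16 - 4*w²)
2*(97 + q(P(-5, -4))) = 2*(97 + (16 - 4*(-1 - 4 - 1*(-5))²)) = 2*(97 + (16 - 4*(-1 - 4 + 5)²)) = 2*(97 + (16 - 4*0²)) = 2*(97 + (16 - 4*0)) = 2*(97 + (16 + 0)) = 2*(97 + 16) = 2*113 = 226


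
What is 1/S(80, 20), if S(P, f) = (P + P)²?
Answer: 1/25600 ≈ 3.9063e-5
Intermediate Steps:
S(P, f) = 4*P² (S(P, f) = (2*P)² = 4*P²)
1/S(80, 20) = 1/(4*80²) = 1/(4*6400) = 1/25600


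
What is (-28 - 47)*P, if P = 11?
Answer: -825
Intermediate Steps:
(-28 - 47)*P = (-28 - 47)*11 = -75*11 = -825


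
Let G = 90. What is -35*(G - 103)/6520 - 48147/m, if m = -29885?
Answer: 65503223/38970040 ≈ 1.6809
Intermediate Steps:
-35*(G - 103)/6520 - 48147/m = -35*(90 - 103)/6520 - 48147/(-29885) = -35*(-13)*(1/6520) - 48147*(-1/29885) = 455*(1/6520) + 48147/29885 = 91/1304 + 48147/29885 = 65503223/38970040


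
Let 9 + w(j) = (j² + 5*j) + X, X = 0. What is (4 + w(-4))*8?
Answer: -72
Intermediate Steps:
w(j) = -9 + j² + 5*j (w(j) = -9 + ((j² + 5*j) + 0) = -9 + (j² + 5*j) = -9 + j² + 5*j)
(4 + w(-4))*8 = (4 + (-9 + (-4)² + 5*(-4)))*8 = (4 + (-9 + 16 - 20))*8 = (4 - 13)*8 = -9*8 = -72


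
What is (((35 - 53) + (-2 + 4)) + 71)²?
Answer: 3025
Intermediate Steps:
(((35 - 53) + (-2 + 4)) + 71)² = ((-18 + 2) + 71)² = (-16 + 71)² = 55² = 3025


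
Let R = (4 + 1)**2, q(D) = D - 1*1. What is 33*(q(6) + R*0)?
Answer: 165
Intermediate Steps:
q(D) = -1 + D (q(D) = D - 1 = -1 + D)
R = 25 (R = 5**2 = 25)
33*(q(6) + R*0) = 33*((-1 + 6) + 25*0) = 33*(5 + 0) = 33*5 = 165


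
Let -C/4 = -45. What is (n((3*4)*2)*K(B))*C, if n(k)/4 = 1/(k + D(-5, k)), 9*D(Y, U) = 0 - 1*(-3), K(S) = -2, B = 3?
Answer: -4320/73 ≈ -59.178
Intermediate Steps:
C = 180 (C = -4*(-45) = 180)
D(Y, U) = ⅓ (D(Y, U) = (0 - 1*(-3))/9 = (0 + 3)/9 = (⅑)*3 = ⅓)
n(k) = 4/(⅓ + k) (n(k) = 4/(k + ⅓) = 4/(⅓ + k))
(n((3*4)*2)*K(B))*C = ((12/(1 + 3*((3*4)*2)))*(-2))*180 = ((12/(1 + 3*(12*2)))*(-2))*180 = ((12/(1 + 3*24))*(-2))*180 = ((12/(1 + 72))*(-2))*180 = ((12/73)*(-2))*180 = -24/73*180 = -4320/73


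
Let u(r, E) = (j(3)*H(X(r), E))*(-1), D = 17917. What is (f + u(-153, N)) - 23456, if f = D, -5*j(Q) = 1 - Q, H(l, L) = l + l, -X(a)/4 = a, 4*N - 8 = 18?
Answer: -30143/5 ≈ -6028.6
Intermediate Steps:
N = 13/2 (N = 2 + (1/4)*18 = 2 + 9/2 = 13/2 ≈ 6.5000)
X(a) = -4*a
H(l, L) = 2*l
j(Q) = -1/5 + Q/5 (j(Q) = -(1 - Q)/5 = -1/5 + Q/5)
u(r, E) = 16*r/5 (u(r, E) = ((-1/5 + (1/5)*3)*(2*(-4*r)))*(-1) = ((-1/5 + 3/5)*(-8*r))*(-1) = (2*(-8*r)/5)*(-1) = -16*r/5*(-1) = 16*r/5)
f = 17917
(f + u(-153, N)) - 23456 = (17917 + (16/5)*(-153)) - 23456 = (17917 - 2448/5) - 23456 = 87137/5 - 23456 = -30143/5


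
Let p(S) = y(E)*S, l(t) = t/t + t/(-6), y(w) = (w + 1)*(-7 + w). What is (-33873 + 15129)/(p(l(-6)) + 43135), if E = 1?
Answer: -18744/43111 ≈ -0.43478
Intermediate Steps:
y(w) = (1 + w)*(-7 + w)
l(t) = 1 - t/6 (l(t) = 1 + t*(-⅙) = 1 - t/6)
p(S) = -12*S (p(S) = (-7 + 1² - 6*1)*S = (-7 + 1 - 6)*S = -12*S)
(-33873 + 15129)/(p(l(-6)) + 43135) = (-33873 + 15129)/(-12*(1 - ⅙*(-6)) + 43135) = -18744/(-12*(1 + 1) + 43135) = -18744/(-12*2 + 43135) = -18744/(-24 + 43135) = -18744/43111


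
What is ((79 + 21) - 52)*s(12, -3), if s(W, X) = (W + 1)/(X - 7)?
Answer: -312/5 ≈ -62.400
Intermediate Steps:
s(W, X) = (1 + W)/(-7 + X)
((79 + 21) - 52)*s(12, -3) = ((79 + 21) - 52)*((1 + 12)/(-7 - 3)) = (100 - 52)*(13/(-10)) = 48*(-⅒*13) = 48*(-13/10) = -312/5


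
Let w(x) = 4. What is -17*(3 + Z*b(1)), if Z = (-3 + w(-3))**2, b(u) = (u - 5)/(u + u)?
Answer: -17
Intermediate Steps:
b(u) = (-5 + u)/(2*u) (b(u) = (-5 + u)/((2*u)) = (-5 + u)*(1/(2*u)) = (-5 + u)/(2*u))
Z = 1 (Z = (-3 + 4)**2 = 1**2 = 1)
-17*(3 + Z*b(1)) = -17*(3 + 1*((1/2)*(-5 + 1)/1)) = -17*(3 + 1*((1/2)*1*(-4))) = -17*(3 + 1*(-2)) = -17*(3 - 2) = -17*1 = -17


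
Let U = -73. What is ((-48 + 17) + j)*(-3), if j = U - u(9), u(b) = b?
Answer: 339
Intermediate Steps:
j = -82 (j = -73 - 1*9 = -73 - 9 = -82)
((-48 + 17) + j)*(-3) = ((-48 + 17) - 82)*(-3) = (-31 - 82)*(-3) = -113*(-3) = 339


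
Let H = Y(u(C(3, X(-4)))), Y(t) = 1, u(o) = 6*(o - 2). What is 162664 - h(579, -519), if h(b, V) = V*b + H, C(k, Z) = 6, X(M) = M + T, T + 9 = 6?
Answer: 463164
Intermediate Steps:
T = -3 (T = -9 + 6 = -3)
X(M) = -3 + M (X(M) = M - 3 = -3 + M)
u(o) = -12 + 6*o (u(o) = 6*(-2 + o) = -12 + 6*o)
H = 1
h(b, V) = 1 + V*b (h(b, V) = V*b + 1 = 1 + V*b)
162664 - h(579, -519) = 162664 - (1 - 519*579) = 162664 - (1 - 300501) = 162664 - 1*(-300500) = 162664 + 300500 = 463164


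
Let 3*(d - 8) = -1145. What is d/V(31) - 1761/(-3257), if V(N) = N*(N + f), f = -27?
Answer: -2996005/1211604 ≈ -2.4728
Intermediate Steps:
d = -1121/3 (d = 8 + (⅓)*(-1145) = 8 - 1145/3 = -1121/3 ≈ -373.67)
V(N) = N*(-27 + N) (V(N) = N*(N - 27) = N*(-27 + N))
d/V(31) - 1761/(-3257) = -1121*1/(31*(-27 + 31))/3 - 1761/(-3257) = -1121/(3*(31*4)) - 1761*(-1/3257) = -1121/3/124 + 1761/3257 = -1121/3*1/124 + 1761/3257 = -1121/372 + 1761/3257 = -2996005/1211604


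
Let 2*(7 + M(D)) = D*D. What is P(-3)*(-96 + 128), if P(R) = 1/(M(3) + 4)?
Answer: 64/3 ≈ 21.333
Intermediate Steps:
M(D) = -7 + D²/2 (M(D) = -7 + (D*D)/2 = -7 + D²/2)
P(R) = ⅔ (P(R) = 1/((-7 + (½)*3²) + 4) = 1/((-7 + (½)*9) + 4) = 1/((-7 + 9/2) + 4) = 1/(-5/2 + 4) = 1/(3/2) = ⅔)
P(-3)*(-96 + 128) = 2*(-96 + 128)/3 = (⅔)*32 = 64/3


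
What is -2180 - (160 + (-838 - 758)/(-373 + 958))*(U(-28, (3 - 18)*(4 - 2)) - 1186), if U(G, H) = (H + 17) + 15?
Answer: 35885812/195 ≈ 1.8403e+5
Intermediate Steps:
U(G, H) = 32 + H (U(G, H) = (17 + H) + 15 = 32 + H)
-2180 - (160 + (-838 - 758)/(-373 + 958))*(U(-28, (3 - 18)*(4 - 2)) - 1186) = -2180 - (160 + (-838 - 758)/(-373 + 958))*((32 + (3 - 18)*(4 - 2)) - 1186) = -2180 - (160 - 1596/585)*((32 - 15*2) - 1186) = -2180 - (160 - 1596*1/585)*((32 - 30) - 1186) = -2180 - (160 - 532/195)*(2 - 1186) = -2180 - 30668*(-1184)/195 = -2180 - 1*(-36310912/195) = -2180 + 36310912/195 = 35885812/195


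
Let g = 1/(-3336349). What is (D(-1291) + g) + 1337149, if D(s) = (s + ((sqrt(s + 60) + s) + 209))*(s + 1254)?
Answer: 4754130507549/3336349 - 37*I*sqrt(1231) ≈ 1.425e+6 - 1298.2*I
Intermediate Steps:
g = -1/3336349 ≈ -2.9973e-7
D(s) = (1254 + s)*(209 + sqrt(60 + s) + 2*s) (D(s) = (s + ((sqrt(60 + s) + s) + 209))*(1254 + s) = (s + ((s + sqrt(60 + s)) + 209))*(1254 + s) = (s + (209 + s + sqrt(60 + s)))*(1254 + s) = (209 + sqrt(60 + s) + 2*s)*(1254 + s) = (1254 + s)*(209 + sqrt(60 + s) + 2*s))
(D(-1291) + g) + 1337149 = ((262086 + 2*(-1291)**2 + 1254*sqrt(60 - 1291) + 2717*(-1291) - 1291*sqrt(60 - 1291)) - 1/3336349) + 1337149 = ((262086 + 2*1666681 + 1254*sqrt(-1231) - 3507647 - 1291*I*sqrt(1231)) - 1/3336349) + 1337149 = ((262086 + 3333362 + 1254*(I*sqrt(1231)) - 3507647 - 1291*I*sqrt(1231)) - 1/3336349) + 1337149 = ((262086 + 3333362 + 1254*I*sqrt(1231) - 3507647 - 1291*I*sqrt(1231)) - 1/3336349) + 1337149 = ((87801 - 37*I*sqrt(1231)) - 1/3336349) + 1337149 = (292934778548/3336349 - 37*I*sqrt(1231)) + 1337149 = 4754130507549/3336349 - 37*I*sqrt(1231)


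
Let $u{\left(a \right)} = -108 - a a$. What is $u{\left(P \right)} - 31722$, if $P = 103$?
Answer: $-42439$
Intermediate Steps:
$u{\left(a \right)} = -108 - a^{2}$
$u{\left(P \right)} - 31722 = \left(-108 - 103^{2}\right) - 31722 = \left(-108 - 10609\right) - 31722 = -10717 - 31722 = -42439$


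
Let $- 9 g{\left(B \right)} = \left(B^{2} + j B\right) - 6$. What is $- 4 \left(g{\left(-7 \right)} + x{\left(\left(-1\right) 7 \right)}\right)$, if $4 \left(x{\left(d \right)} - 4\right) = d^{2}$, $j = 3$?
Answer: $- \frac{497}{9} \approx -55.222$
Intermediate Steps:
$g{\left(B \right)} = \frac{2}{3} - \frac{B}{3} - \frac{B^{2}}{9}$ ($g{\left(B \right)} = - \frac{\left(B^{2} + 3 B\right) - 6}{9} = - \frac{-6 + B^{2} + 3 B}{9} = \frac{2}{3} - \frac{B}{3} - \frac{B^{2}}{9}$)
$x{\left(d \right)} = 4 + \frac{d^{2}}{4}$
$- 4 \left(g{\left(-7 \right)} + x{\left(\left(-1\right) 7 \right)}\right) = - 4 \left(\left(\frac{2}{3} - - \frac{7}{3} - \frac{\left(-7\right)^{2}}{9}\right) + \left(4 + \frac{\left(\left(-1\right) 7\right)^{2}}{4}\right)\right) = - 4 \left(\left(\frac{2}{3} + \frac{7}{3} - \frac{49}{9}\right) + \left(4 + \frac{\left(-7\right)^{2}}{4}\right)\right) = - 4 \left(\left(\frac{2}{3} + \frac{7}{3} - \frac{49}{9}\right) + \left(4 + \frac{1}{4} \cdot 49\right)\right) = - 4 \left(- \frac{22}{9} + \left(4 + \frac{49}{4}\right)\right) = - 4 \left(- \frac{22}{9} + \frac{65}{4}\right) = \left(-4\right) \frac{497}{36} = - \frac{497}{9}$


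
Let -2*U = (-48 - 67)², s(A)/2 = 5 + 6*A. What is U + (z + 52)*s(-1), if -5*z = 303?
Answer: -65953/10 ≈ -6595.3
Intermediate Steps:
z = -303/5 (z = -⅕*303 = -303/5 ≈ -60.600)
s(A) = 10 + 12*A (s(A) = 2*(5 + 6*A) = 10 + 12*A)
U = -13225/2 (U = -(-48 - 67)²/2 = -½*(-115)² = -½*13225 = -13225/2 ≈ -6612.5)
U + (z + 52)*s(-1) = -13225/2 + (-303/5 + 52)*(10 + 12*(-1)) = -13225/2 - 43*(10 - 12)/5 = -13225/2 - 43/5*(-2) = -13225/2 + 86/5 = -65953/10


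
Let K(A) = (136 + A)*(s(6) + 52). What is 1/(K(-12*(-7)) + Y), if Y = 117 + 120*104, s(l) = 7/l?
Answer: 3/72881 ≈ 4.1163e-5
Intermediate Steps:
Y = 12597 (Y = 117 + 12480 = 12597)
K(A) = 21692/3 + 319*A/6 (K(A) = (136 + A)*(7/6 + 52) = (136 + A)*(319/6) = 21692/3 + 319*A/6)
1/(K(-12*(-7)) + Y) = 1/((21692/3 + 319*(-12*(-7))/6) + 12597) = 1/((21692/3 + (319/6)*84) + 12597) = 1/((21692/3 + 4466) + 12597) = 1/(35090/3 + 12597) = 1/(72881/3) = 3/72881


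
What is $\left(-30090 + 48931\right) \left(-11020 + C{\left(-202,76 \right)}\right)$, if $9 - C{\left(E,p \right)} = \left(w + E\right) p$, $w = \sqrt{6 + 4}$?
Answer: $81788781 - 1431916 \sqrt{10} \approx 7.7261 \cdot 10^{7}$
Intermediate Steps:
$w = \sqrt{10} \approx 3.1623$
$C{\left(E,p \right)} = 9 - p \left(E + \sqrt{10}\right)$ ($C{\left(E,p \right)} = 9 - \left(\sqrt{10} + E\right) p = 9 - \left(E + \sqrt{10}\right) p = 9 - p \left(E + \sqrt{10}\right)$)
$\left(-30090 + 48931\right) \left(-11020 + C{\left(-202,76 \right)}\right) = \left(-30090 + 48931\right) \left(-11020 - \left(-9 - 15352 + 76 \sqrt{10}\right)\right) = 18841 \left(-11020 + \left(9 + 15352 - 76 \sqrt{10}\right)\right) = 18841 \left(-11020 + \left(15361 - 76 \sqrt{10}\right)\right) = 18841 \left(4341 - 76 \sqrt{10}\right) = 81788781 - 1431916 \sqrt{10}$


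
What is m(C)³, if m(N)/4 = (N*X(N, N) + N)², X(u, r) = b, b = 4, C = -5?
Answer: 15625000000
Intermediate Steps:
X(u, r) = 4
m(N) = 100*N² (m(N) = 4*(N*4 + N)² = 4*(4*N + N)² = 4*(5*N)² = 4*(25*N²) = 100*N²)
m(C)³ = (100*(-5)²)³ = (100*25)³ = 2500³ = 15625000000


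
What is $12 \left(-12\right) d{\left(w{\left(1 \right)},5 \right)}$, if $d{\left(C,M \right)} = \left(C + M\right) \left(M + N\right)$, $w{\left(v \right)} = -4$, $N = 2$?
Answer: $-1008$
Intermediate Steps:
$d{\left(C,M \right)} = \left(2 + M\right) \left(C + M\right)$ ($d{\left(C,M \right)} = \left(C + M\right) \left(M + 2\right) = \left(C + M\right) \left(2 + M\right) = \left(2 + M\right) \left(C + M\right)$)
$12 \left(-12\right) d{\left(w{\left(1 \right)},5 \right)} = 12 \left(-12\right) \left(5^{2} + 2 \left(-4\right) + 2 \cdot 5 - 20\right) = - 144 \left(25 - 8 + 10 - 20\right) = \left(-144\right) 7 = -1008$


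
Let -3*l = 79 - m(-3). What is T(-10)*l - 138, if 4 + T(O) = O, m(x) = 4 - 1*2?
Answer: 664/3 ≈ 221.33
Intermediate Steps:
m(x) = 2 (m(x) = 4 - 2 = 2)
T(O) = -4 + O
l = -77/3 (l = -(79 - 1*2)/3 = -(79 - 2)/3 = -1/3*77 = -77/3 ≈ -25.667)
T(-10)*l - 138 = (-4 - 10)*(-77/3) - 138 = -14*(-77/3) - 138 = 1078/3 - 138 = 664/3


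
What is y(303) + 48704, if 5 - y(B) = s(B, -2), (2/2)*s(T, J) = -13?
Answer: 48722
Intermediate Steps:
s(T, J) = -13
y(B) = 18 (y(B) = 5 - 1*(-13) = 5 + 13 = 18)
y(303) + 48704 = 18 + 48704 = 48722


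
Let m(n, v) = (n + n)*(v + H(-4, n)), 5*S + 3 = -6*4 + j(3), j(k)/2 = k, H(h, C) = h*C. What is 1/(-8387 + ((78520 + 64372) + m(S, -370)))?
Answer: 25/3436797 ≈ 7.2742e-6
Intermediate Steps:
H(h, C) = C*h
j(k) = 2*k
S = -21/5 (S = -3/5 + (-6*4 + 2*3)/5 = -3/5 + (-24 + 6)/5 = -3/5 + (1/5)*(-18) = -3/5 - 18/5 = -21/5 ≈ -4.2000)
m(n, v) = 2*n*(v - 4*n) (m(n, v) = (n + n)*(v + n*(-4)) = (2*n)*(v - 4*n) = 2*n*(v - 4*n))
1/(-8387 + ((78520 + 64372) + m(S, -370))) = 1/(-8387 + ((78520 + 64372) + 2*(-21/5)*(-370 - 4*(-21/5)))) = 1/(-8387 + (142892 + 2*(-21/5)*(-370 + 84/5))) = 1/(-8387 + (142892 + 2*(-21/5)*(-1766/5))) = 1/(-8387 + (142892 + 74172/25)) = 1/(-8387 + 3646472/25) = 1/(3436797/25) = 25/3436797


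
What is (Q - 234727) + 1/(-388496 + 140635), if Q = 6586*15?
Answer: -33693480758/247861 ≈ -1.3594e+5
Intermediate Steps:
Q = 98790
(Q - 234727) + 1/(-388496 + 140635) = (98790 - 234727) + 1/(-388496 + 140635) = -135937 + 1/(-247861) = -135937 - 1/247861 = -33693480758/247861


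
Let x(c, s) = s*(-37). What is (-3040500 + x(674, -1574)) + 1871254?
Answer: -1111008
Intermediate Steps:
x(c, s) = -37*s
(-3040500 + x(674, -1574)) + 1871254 = (-3040500 - 37*(-1574)) + 1871254 = (-3040500 + 58238) + 1871254 = -2982262 + 1871254 = -1111008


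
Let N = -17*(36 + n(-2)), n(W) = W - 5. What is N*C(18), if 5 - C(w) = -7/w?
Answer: -47821/18 ≈ -2656.7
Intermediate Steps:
n(W) = -5 + W
C(w) = 5 + 7/w (C(w) = 5 - (-7)/w = 5 + 7/w)
N = -493 (N = -17*(36 + (-5 - 2)) = -17*(36 - 7) = -17*29 = -493)
N*C(18) = -493*(5 + 7/18) = -493*97/18 = -47821/18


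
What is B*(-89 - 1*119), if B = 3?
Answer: -624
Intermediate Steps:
B*(-89 - 1*119) = 3*(-89 - 1*119) = 3*(-89 - 119) = 3*(-208) = -624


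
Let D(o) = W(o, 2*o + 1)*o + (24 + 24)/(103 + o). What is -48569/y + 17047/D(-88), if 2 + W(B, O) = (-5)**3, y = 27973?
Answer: -330534169/1563578808 ≈ -0.21140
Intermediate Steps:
W(B, O) = -127 (W(B, O) = -2 + (-5)**3 = -2 - 125 = -127)
D(o) = -127*o + 48/(103 + o) (D(o) = -127*o + (24 + 24)/(103 + o) = -127*o + 48/(103 + o))
-48569/y + 17047/D(-88) = -48569/27973 + 17047/(((48 - 13081*(-88) - 127*(-88)**2)/(103 - 88))) = -48569*1/27973 + 17047/(((48 + 1151128 - 127*7744)/15)) = -48569/27973 + 17047/(((48 + 1151128 - 983488)/15)) = -48569/27973 + 17047/(((1/15)*167688)) = -48569/27973 + 17047/(55896/5) = -48569/27973 + 17047*(5/55896) = -48569/27973 + 85235/55896 = -330534169/1563578808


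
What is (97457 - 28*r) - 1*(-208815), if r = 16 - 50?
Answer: 307224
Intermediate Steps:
r = -34
(97457 - 28*r) - 1*(-208815) = (97457 - 28*(-34)) - 1*(-208815) = (97457 + 952) + 208815 = 98409 + 208815 = 307224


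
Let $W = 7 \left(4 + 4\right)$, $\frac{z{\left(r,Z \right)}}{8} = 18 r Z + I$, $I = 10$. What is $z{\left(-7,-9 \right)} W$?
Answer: $512512$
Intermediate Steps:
$z{\left(r,Z \right)} = 80 + 144 Z r$ ($z{\left(r,Z \right)} = 8 \left(18 r Z + 10\right) = 8 \left(18 Z r + 10\right) = 8 \left(10 + 18 Z r\right) = 80 + 144 Z r$)
$W = 56$ ($W = 7 \cdot 8 = 56$)
$z{\left(-7,-9 \right)} W = \left(80 + 144 \left(-9\right) \left(-7\right)\right) 56 = \left(80 + 9072\right) 56 = 9152 \cdot 56 = 512512$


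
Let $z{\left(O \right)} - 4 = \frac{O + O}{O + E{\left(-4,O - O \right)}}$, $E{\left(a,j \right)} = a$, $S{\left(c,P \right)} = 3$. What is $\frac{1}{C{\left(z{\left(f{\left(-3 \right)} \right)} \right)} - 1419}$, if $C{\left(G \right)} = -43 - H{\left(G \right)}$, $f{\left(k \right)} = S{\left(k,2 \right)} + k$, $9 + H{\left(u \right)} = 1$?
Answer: $- \frac{1}{1454} \approx -0.00068776$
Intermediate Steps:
$H{\left(u \right)} = -8$ ($H{\left(u \right)} = -9 + 1 = -8$)
$f{\left(k \right)} = 3 + k$
$z{\left(O \right)} = 4 + \frac{2 O}{-4 + O}$ ($z{\left(O \right)} = 4 + \frac{O + O}{O - 4} = 4 + \frac{2 O}{-4 + O}$)
$C{\left(G \right)} = -35$ ($C{\left(G \right)} = -43 - -8 = -43 + 8 = -35$)
$\frac{1}{C{\left(z{\left(f{\left(-3 \right)} \right)} \right)} - 1419} = \frac{1}{-35 - 1419} = \frac{1}{-1454} = - \frac{1}{1454}$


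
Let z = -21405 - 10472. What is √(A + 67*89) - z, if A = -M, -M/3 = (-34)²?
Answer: 31877 + √9431 ≈ 31974.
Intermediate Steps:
M = -3468 (M = -3*(-34)² = -3*1156 = -3468)
A = 3468 (A = -1*(-3468) = 3468)
z = -31877
√(A + 67*89) - z = √(3468 + 67*89) - 1*(-31877) = √(3468 + 5963) + 31877 = √9431 + 31877 = 31877 + √9431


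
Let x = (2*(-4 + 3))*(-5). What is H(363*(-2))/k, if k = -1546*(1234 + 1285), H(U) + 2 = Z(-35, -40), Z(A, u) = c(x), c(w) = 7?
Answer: -5/3894374 ≈ -1.2839e-6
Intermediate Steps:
x = 10 (x = (2*(-1))*(-5) = -2*(-5) = 10)
Z(A, u) = 7
H(U) = 5 (H(U) = -2 + 7 = 5)
k = -3894374 (k = -1546*2519 = -3894374)
H(363*(-2))/k = 5/(-3894374) = 5*(-1/3894374) = -5/3894374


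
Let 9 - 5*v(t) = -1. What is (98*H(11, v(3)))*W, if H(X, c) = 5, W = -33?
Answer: -16170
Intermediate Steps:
v(t) = 2 (v(t) = 9/5 - ⅕*(-1) = 9/5 + ⅕ = 2)
(98*H(11, v(3)))*W = (98*5)*(-33) = 490*(-33) = -16170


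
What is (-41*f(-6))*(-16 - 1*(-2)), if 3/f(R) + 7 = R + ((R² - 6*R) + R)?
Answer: 1722/53 ≈ 32.491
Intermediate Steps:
f(R) = 3/(-7 + R² - 4*R) (f(R) = 3/(-7 + (R + ((R² - 6*R) + R))) = 3/(-7 + (R + (R² - 5*R))) = 3/(-7 + (R² - 4*R)) = 3/(-7 + R² - 4*R))
(-41*f(-6))*(-16 - 1*(-2)) = (-123/(-7 + (-6)² - 4*(-6)))*(-16 - 1*(-2)) = (-123/(-7 + 36 + 24))*(-16 + 2) = -123/53*(-14) = 1722/53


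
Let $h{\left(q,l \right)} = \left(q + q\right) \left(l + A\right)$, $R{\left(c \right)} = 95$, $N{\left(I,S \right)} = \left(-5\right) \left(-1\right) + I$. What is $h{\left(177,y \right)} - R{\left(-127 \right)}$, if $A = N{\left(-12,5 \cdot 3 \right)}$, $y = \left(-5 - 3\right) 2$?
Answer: $-8237$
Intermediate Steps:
$N{\left(I,S \right)} = 5 + I$
$y = -16$ ($y = \left(-8\right) 2 = -16$)
$A = -7$ ($A = 5 - 12 = -7$)
$h{\left(q,l \right)} = 2 q \left(-7 + l\right)$ ($h{\left(q,l \right)} = \left(q + q\right) \left(l - 7\right) = 2 q \left(-7 + l\right)$)
$h{\left(177,y \right)} - R{\left(-127 \right)} = 2 \cdot 177 \left(-7 - 16\right) - 95 = 2 \cdot 177 \left(-23\right) - 95 = -8142 - 95 = -8237$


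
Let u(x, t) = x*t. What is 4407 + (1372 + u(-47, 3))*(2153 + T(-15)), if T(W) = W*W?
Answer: 2931725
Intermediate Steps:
u(x, t) = t*x
T(W) = W**2
4407 + (1372 + u(-47, 3))*(2153 + T(-15)) = 4407 + (1372 + 3*(-47))*(2153 + (-15)**2) = 4407 + (1372 - 141)*(2153 + 225) = 4407 + 1231*2378 = 4407 + 2927318 = 2931725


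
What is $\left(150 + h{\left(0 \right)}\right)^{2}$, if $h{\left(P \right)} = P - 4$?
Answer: $21316$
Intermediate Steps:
$h{\left(P \right)} = -4 + P$ ($h{\left(P \right)} = P - 4 = -4 + P$)
$\left(150 + h{\left(0 \right)}\right)^{2} = \left(150 + \left(-4 + 0\right)\right)^{2} = \left(150 - 4\right)^{2} = 146^{2} = 21316$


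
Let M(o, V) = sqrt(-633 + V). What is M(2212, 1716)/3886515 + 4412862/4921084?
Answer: 2206431/2460542 + 19*sqrt(3)/3886515 ≈ 0.89673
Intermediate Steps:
M(2212, 1716)/3886515 + 4412862/4921084 = sqrt(-633 + 1716)/3886515 + 4412862/4921084 = sqrt(1083)*(1/3886515) + 4412862*(1/4921084) = (19*sqrt(3))*(1/3886515) + 2206431/2460542 = 19*sqrt(3)/3886515 + 2206431/2460542 = 2206431/2460542 + 19*sqrt(3)/3886515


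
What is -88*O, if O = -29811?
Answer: 2623368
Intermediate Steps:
-88*O = -88*(-29811) = 2623368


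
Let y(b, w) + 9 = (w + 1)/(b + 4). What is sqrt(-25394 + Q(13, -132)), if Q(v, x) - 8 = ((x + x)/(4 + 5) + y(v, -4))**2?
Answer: 7*I*sqrt(1268810)/51 ≈ 154.61*I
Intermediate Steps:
y(b, w) = -9 + (1 + w)/(4 + b) (y(b, w) = -9 + (w + 1)/(b + 4) = -9 + (1 + w)/(4 + b))
Q(v, x) = 8 + (2*x/9 + (-39 - 9*v)/(4 + v))**2 (Q(v, x) = 8 + ((x + x)/(4 + 5) + (-35 - 4 - 9*v)/(4 + v))**2 = 8 + ((2*x)/9 + (-39 - 9*v)/(4 + v))**2 = 8 + ((2*x)*(1/9) + (-39 - 9*v)/(4 + v))**2 = 8 + (2*x/9 + (-39 - 9*v)/(4 + v))**2)
sqrt(-25394 + Q(13, -132)) = sqrt(-25394 + (8 + (-351 - 81*13 + 8*(-132) + 2*13*(-132))**2/(81*(4 + 13)**2))) = sqrt(-25394 + (8 + (1/81)*(-351 - 1053 - 1056 - 3432)**2/17**2)) = sqrt(-25394 + (8 + (1/81)*(1/289)*(-5892)**2)) = sqrt(-25394 + (8 + (1/81)*(1/289)*34715664)) = sqrt(-25394 + (8 + 3857296/2601)) = sqrt(-25394 + 3878104/2601) = sqrt(-62171690/2601) = 7*I*sqrt(1268810)/51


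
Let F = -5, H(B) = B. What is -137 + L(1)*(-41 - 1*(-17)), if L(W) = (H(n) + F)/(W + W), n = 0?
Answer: -77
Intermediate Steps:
L(W) = -5/(2*W) (L(W) = (0 - 5)/(W + W) = -5*1/(2*W) = -5/(2*W))
-137 + L(1)*(-41 - 1*(-17)) = -137 + (-5/2/1)*(-41 - 1*(-17)) = -137 + (-5/2*1)*(-41 + 17) = -137 - 5/2*(-24) = -137 + 60 = -77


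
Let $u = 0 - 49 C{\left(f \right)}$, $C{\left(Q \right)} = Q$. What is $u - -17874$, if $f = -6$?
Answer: $18168$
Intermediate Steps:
$u = 294$ ($u = 0 - -294 = 0 + 294 = 294$)
$u - -17874 = 294 - -17874 = 294 + 17874 = 18168$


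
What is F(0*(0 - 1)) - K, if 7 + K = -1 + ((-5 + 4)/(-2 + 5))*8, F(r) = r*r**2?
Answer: 32/3 ≈ 10.667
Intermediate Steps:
F(r) = r**3
K = -32/3 (K = -7 + (-1 + ((-5 + 4)/(-2 + 5))*8) = -7 + (-1 - 1/3*8) = -7 + (-1 - 8/3) = -7 - 11/3 = -32/3 ≈ -10.667)
F(0*(0 - 1)) - K = (0*(0 - 1))**3 - 1*(-32/3) = (0*(-1))**3 + 32/3 = 0**3 + 32/3 = 0 + 32/3 = 32/3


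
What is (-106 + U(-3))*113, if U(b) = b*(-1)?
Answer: -11639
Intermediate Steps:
U(b) = -b
(-106 + U(-3))*113 = (-106 - 1*(-3))*113 = (-106 + 3)*113 = -103*113 = -11639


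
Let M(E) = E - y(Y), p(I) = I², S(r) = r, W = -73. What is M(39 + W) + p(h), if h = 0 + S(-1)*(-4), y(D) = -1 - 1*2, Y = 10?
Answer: -15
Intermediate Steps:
y(D) = -3 (y(D) = -1 - 2 = -3)
h = 4 (h = 0 - 1*(-4) = 0 + 4 = 4)
M(E) = 3 + E (M(E) = E - 1*(-3) = E + 3 = 3 + E)
M(39 + W) + p(h) = (3 + (39 - 73)) + 4² = (3 - 34) + 16 = -31 + 16 = -15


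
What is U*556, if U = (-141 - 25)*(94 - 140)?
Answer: 4245616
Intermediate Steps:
U = 7636 (U = -166*(-46) = 7636)
U*556 = 7636*556 = 4245616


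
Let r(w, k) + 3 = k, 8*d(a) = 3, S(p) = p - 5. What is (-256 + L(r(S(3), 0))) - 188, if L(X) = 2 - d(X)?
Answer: -3539/8 ≈ -442.38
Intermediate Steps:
S(p) = -5 + p
d(a) = 3/8 (d(a) = (⅛)*3 = 3/8)
r(w, k) = -3 + k
L(X) = 13/8 (L(X) = 2 - 1*3/8 = 2 - 3/8 = 13/8)
(-256 + L(r(S(3), 0))) - 188 = (-256 + 13/8) - 188 = -2035/8 - 188 = -3539/8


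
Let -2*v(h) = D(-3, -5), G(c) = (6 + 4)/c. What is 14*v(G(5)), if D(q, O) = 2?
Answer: -14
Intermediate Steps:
G(c) = 10/c
v(h) = -1 (v(h) = -½*2 = -1)
14*v(G(5)) = 14*(-1) = -14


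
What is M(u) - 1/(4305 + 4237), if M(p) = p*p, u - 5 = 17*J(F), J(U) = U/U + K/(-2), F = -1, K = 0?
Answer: 4134327/8542 ≈ 484.00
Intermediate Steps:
J(U) = 1 (J(U) = U/U + 0/(-2) = 1 + 0*(-1/2) = 1 + 0 = 1)
u = 22 (u = 5 + 17*1 = 5 + 17 = 22)
M(p) = p**2
M(u) - 1/(4305 + 4237) = 22**2 - 1/(4305 + 4237) = 484 - 1/8542 = 4134327/8542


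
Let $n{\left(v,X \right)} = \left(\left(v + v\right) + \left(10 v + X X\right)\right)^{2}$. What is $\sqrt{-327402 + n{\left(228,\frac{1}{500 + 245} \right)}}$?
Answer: $\frac{\sqrt{2205132159519530551}}{555025} \approx 2675.5$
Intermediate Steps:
$n{\left(v,X \right)} = \left(X^{2} + 12 v\right)^{2}$ ($n{\left(v,X \right)} = \left(2 v + \left(10 v + X^{2}\right)\right)^{2} = \left(2 v + \left(X^{2} + 10 v\right)\right)^{2} = \left(X^{2} + 12 v\right)^{2}$)
$\sqrt{-327402 + n{\left(228,\frac{1}{500 + 245} \right)}} = \sqrt{-327402 + \left(\left(\frac{1}{500 + 245}\right)^{2} + 12 \cdot 228\right)^{2}} = \sqrt{-327402 + \left(\left(\frac{1}{745}\right)^{2} + 2736\right)^{2}} = \sqrt{-327402 + \left(\frac{1}{555025} + 2736\right)^{2}} = \sqrt{-327402 + \left(\frac{1518548401}{555025}\right)^{2}} = \sqrt{-327402 + \frac{2305989246179656801}{308052750625}} = \sqrt{\frac{2205132159519530551}{308052750625}} = \frac{\sqrt{2205132159519530551}}{555025}$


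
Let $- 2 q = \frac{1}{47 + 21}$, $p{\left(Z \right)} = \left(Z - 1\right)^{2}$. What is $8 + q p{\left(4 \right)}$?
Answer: $\frac{1079}{136} \approx 7.9338$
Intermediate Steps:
$p{\left(Z \right)} = \left(-1 + Z\right)^{2}$
$q = - \frac{1}{136}$ ($q = - \frac{1}{2 \left(47 + 21\right)} = - \frac{1}{2 \cdot 68} = \left(- \frac{1}{2}\right) \frac{1}{68} = - \frac{1}{136} \approx -0.0073529$)
$8 + q p{\left(4 \right)} = 8 - \frac{\left(-1 + 4\right)^{2}}{136} = 8 - \frac{3^{2}}{136} = 8 - \frac{9}{136} = \frac{1079}{136}$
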